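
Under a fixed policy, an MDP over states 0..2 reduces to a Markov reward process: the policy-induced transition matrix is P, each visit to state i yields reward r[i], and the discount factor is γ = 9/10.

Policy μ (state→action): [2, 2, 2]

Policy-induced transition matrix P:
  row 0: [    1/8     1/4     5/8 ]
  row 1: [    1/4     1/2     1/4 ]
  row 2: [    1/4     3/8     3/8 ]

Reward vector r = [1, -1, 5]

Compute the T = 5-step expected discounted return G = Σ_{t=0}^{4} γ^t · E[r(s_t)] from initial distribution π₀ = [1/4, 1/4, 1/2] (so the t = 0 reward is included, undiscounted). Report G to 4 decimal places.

t=0: π = [0.2500, 0.2500, 0.5000], E[r] = 2.5000, γ^t·E[r] = 2.500000, running G = 2.500000
t=1: π = [0.2188, 0.3750, 0.4063], E[r] = 1.8750, γ^t·E[r] = 1.687500, running G = 4.187500
t=2: π = [0.2227, 0.3945, 0.3828], E[r] = 1.7422, γ^t·E[r] = 1.411172, running G = 5.598672
t=3: π = [0.2222, 0.3965, 0.3813], E[r] = 1.7324, γ^t·E[r] = 1.262936, running G = 6.861607
t=4: π = [0.2222, 0.3968, 0.3810], E[r] = 1.7303, γ^t·E[r] = 1.135280, running G = 7.996888

G = 7.9969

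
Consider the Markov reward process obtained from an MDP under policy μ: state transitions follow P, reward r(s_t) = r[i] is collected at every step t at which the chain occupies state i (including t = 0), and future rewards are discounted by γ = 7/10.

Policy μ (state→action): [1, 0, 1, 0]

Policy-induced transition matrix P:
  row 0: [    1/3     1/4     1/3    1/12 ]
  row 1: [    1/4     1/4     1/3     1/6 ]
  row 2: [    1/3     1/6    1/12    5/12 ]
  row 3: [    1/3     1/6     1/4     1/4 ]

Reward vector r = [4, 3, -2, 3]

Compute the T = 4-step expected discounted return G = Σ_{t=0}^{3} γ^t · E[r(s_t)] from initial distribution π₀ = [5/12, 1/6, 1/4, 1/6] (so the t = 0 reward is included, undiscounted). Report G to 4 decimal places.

t=0: π = [0.4167, 0.1667, 0.2500, 0.1667], E[r] = 2.1667, γ^t·E[r] = 2.166667, running G = 2.166667
t=1: π = [0.3194, 0.2153, 0.2569, 0.2083], E[r] = 2.0347, γ^t·E[r] = 1.424306, running G = 3.590972
t=2: π = [0.3154, 0.2112, 0.2517, 0.2216], E[r] = 2.0567, γ^t·E[r] = 1.007789, running G = 4.598762
t=3: π = [0.3157, 0.2106, 0.2519, 0.2218], E[r] = 2.0561, γ^t·E[r] = 0.705238, running G = 5.303999

G = 5.3040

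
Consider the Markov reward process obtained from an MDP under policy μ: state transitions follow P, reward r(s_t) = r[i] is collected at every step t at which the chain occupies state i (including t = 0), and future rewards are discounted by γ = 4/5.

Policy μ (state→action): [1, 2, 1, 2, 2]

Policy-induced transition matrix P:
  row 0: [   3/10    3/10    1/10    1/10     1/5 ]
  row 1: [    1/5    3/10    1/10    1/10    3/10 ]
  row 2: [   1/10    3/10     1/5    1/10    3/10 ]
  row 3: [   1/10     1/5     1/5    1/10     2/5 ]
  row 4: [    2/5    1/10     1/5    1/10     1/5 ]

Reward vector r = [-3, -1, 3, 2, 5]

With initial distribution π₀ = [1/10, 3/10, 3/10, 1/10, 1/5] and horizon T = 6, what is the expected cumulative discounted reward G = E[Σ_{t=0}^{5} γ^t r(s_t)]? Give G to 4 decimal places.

G = 4.2795

t=0: π = [0.1000, 0.3000, 0.3000, 0.1000, 0.2000], E[r] = 1.5000, γ^t·E[r] = 1.500000, running G = 1.500000
t=1: π = [0.2100, 0.2500, 0.1600, 0.1000, 0.2800], E[r] = 1.2000, γ^t·E[r] = 0.960000, running G = 2.460000
t=2: π = [0.2510, 0.2340, 0.1540, 0.1000, 0.2610], E[r] = 0.9800, γ^t·E[r] = 0.627200, running G = 3.087200
t=3: π = [0.2519, 0.2378, 0.1515, 0.1000, 0.2588], E[r] = 0.9550, γ^t·E[r] = 0.488960, running G = 3.576160
t=4: π = [0.2518, 0.2382, 0.1510, 0.1000, 0.2589], E[r] = 0.9541, γ^t·E[r] = 0.390799, running G = 3.966959
t=5: π = [0.2519, 0.2382, 0.1510, 0.1000, 0.2589], E[r] = 0.9538, γ^t·E[r] = 0.312548, running G = 4.279507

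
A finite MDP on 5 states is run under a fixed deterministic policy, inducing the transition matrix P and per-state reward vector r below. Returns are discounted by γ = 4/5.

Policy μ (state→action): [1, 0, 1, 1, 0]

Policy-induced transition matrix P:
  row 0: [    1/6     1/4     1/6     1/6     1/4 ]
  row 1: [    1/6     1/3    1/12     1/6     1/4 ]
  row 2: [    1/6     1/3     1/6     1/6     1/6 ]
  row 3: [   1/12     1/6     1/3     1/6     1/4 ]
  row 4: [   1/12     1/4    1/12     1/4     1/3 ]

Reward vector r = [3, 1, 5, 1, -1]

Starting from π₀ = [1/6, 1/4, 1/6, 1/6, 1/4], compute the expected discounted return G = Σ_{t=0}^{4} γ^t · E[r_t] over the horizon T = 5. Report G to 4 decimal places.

t=0: π = [0.1667, 0.2500, 0.1667, 0.1667, 0.2500], E[r] = 1.5000, γ^t·E[r] = 1.500000, running G = 1.500000
t=1: π = [0.1319, 0.2708, 0.1528, 0.1875, 0.2569], E[r] = 1.3611, γ^t·E[r] = 1.088889, running G = 2.588889
t=2: π = [0.1296, 0.2697, 0.1539, 0.1881, 0.2587], E[r] = 1.3576, γ^t·E[r] = 0.868889, running G = 3.457778
t=3: π = [0.1294, 0.2696, 0.1540, 0.1882, 0.2587], E[r] = 1.3573, γ^t·E[r] = 0.694963, running G = 4.152741
t=4: π = [0.1294, 0.2696, 0.1540, 0.1882, 0.2587], E[r] = 1.3574, γ^t·E[r] = 0.555997, running G = 4.708737

G = 4.7087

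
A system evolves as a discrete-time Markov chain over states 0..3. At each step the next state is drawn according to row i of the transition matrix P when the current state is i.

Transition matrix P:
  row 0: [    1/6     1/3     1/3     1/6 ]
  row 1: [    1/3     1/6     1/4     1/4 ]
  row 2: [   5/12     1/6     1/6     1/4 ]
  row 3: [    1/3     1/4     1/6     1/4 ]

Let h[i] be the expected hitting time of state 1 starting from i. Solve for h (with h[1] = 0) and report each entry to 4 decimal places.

First-step conditioning: h[1] = 0; for i ≠ 1, h[i] = 1 + Σ_k P[i][k]·h[k].
  h[0] = 1 + 1/6·h[0] + 1/3·h[2] + 1/6·h[3]
  h[2] = 1 + 5/12·h[0] + 1/6·h[2] + 1/4·h[3]
  h[3] = 1 + 1/3·h[0] + 1/6·h[2] + 1/4·h[3]
Solving the 3×3 linear system over states ≠ 1 gives exactly h = [117/32, 0, 537/128, 249/64] (h[1] = 0 is the target).

h = [3.6563, 0.0000, 4.1953, 3.8906]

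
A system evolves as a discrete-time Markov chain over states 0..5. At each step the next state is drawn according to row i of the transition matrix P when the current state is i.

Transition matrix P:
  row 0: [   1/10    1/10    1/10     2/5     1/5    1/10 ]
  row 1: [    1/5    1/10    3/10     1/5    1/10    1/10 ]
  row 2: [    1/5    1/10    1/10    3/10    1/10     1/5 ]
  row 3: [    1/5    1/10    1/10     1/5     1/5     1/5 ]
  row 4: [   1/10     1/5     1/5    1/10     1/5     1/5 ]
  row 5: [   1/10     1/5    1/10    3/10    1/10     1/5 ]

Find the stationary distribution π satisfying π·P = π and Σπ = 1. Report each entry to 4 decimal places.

π = [0.1521, 0.1327, 0.1421, 0.2462, 0.1554, 0.1715]

Balance equations π_j = Σ_i π_i·P[i][j]:
  π_0 = 1/10·π_0 + 1/5·π_1 + 1/5·π_2 + 1/5·π_3 + 1/10·π_4 + 1/10·π_5
  π_1 = 1/10·π_0 + 1/10·π_1 + 1/10·π_2 + 1/10·π_3 + 1/5·π_4 + 1/5·π_5
  π_2 = 1/10·π_0 + 3/10·π_1 + 1/10·π_2 + 1/10·π_3 + 1/5·π_4 + 1/10·π_5
  π_3 = 2/5·π_0 + 1/5·π_1 + 3/10·π_2 + 1/5·π_3 + 1/10·π_4 + 3/10·π_5
  π_4 = 1/5·π_0 + 1/10·π_1 + 1/10·π_2 + 1/5·π_3 + 1/5·π_4 + 1/10·π_5
  normalize: π_0 + π_1 + π_2 + π_3 + π_4 + π_5 = 1
Solving the linear system gives exactly π = [17113/112511, 14929/112511, 15985/112511, 27705/112511, 17481/112511, 19298/112511].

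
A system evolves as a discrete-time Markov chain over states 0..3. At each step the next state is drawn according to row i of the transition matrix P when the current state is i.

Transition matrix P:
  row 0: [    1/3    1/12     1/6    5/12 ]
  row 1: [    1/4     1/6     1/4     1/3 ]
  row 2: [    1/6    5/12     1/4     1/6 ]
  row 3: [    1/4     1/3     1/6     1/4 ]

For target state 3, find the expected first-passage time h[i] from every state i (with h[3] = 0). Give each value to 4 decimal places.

h = [2.8249, 3.1630, 3.7183, 0.0000]

First-step conditioning: h[3] = 0; for i ≠ 3, h[i] = 1 + Σ_k P[i][k]·h[k].
  h[0] = 1 + 1/3·h[0] + 1/12·h[1] + 1/6·h[2]
  h[1] = 1 + 1/4·h[0] + 1/6·h[1] + 1/4·h[2]
  h[2] = 1 + 1/6·h[0] + 5/12·h[1] + 1/4·h[2]
Solving the 3×3 linear system over states ≠ 3 gives exactly h = [1404/497, 1572/497, 264/71, 0] (h[3] = 0 is the target).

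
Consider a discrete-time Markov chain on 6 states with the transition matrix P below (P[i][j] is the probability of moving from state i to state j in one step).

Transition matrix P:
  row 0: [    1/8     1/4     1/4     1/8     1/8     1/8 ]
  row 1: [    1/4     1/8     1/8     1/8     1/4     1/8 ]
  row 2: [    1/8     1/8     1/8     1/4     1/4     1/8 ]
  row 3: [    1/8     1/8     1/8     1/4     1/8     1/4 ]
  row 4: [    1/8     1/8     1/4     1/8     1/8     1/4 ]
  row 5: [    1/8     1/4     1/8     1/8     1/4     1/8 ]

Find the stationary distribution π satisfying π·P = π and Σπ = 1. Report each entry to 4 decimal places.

Balance equations π_j = Σ_i π_i·P[i][j]:
  π_0 = 1/8·π_0 + 1/4·π_1 + 1/8·π_2 + 1/8·π_3 + 1/8·π_4 + 1/8·π_5
  π_1 = 1/4·π_0 + 1/8·π_1 + 1/8·π_2 + 1/8·π_3 + 1/8·π_4 + 1/4·π_5
  π_2 = 1/4·π_0 + 1/8·π_1 + 1/8·π_2 + 1/8·π_3 + 1/4·π_4 + 1/8·π_5
  π_3 = 1/8·π_0 + 1/8·π_1 + 1/4·π_2 + 1/4·π_3 + 1/8·π_4 + 1/8·π_5
  π_4 = 1/8·π_0 + 1/4·π_1 + 1/4·π_2 + 1/8·π_3 + 1/8·π_4 + 1/4·π_5
  normalize: π_0 + π_1 + π_2 + π_3 + π_4 + π_5 = 1
Solving the linear system gives exactly π = [5293/36367, 5977/36367, 6060/36367, 6061/36367, 6820/36367, 6156/36367].

π = [0.1455, 0.1644, 0.1666, 0.1667, 0.1875, 0.1693]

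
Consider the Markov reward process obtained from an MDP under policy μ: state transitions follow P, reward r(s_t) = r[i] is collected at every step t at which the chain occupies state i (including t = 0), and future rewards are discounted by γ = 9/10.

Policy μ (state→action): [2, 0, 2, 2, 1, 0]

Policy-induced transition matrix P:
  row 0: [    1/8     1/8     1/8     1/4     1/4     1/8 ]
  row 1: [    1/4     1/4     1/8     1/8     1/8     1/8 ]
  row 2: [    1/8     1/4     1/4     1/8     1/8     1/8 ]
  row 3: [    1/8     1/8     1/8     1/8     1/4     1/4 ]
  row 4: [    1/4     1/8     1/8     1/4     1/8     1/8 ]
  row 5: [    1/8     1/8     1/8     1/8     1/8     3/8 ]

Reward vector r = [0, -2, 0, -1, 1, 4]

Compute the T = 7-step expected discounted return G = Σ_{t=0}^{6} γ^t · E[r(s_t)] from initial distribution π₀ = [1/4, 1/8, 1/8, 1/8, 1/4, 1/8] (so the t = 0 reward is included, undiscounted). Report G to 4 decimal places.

G = 2.1869

t=0: π = [0.2500, 0.1250, 0.1250, 0.1250, 0.2500, 0.1250], E[r] = 0.3750, γ^t·E[r] = 0.375000, running G = 0.375000
t=1: π = [0.1719, 0.1563, 0.1406, 0.1875, 0.1719, 0.1719], E[r] = 0.3594, γ^t·E[r] = 0.323438, running G = 0.698438
t=2: π = [0.1660, 0.1621, 0.1426, 0.1680, 0.1699, 0.1914], E[r] = 0.4434, γ^t·E[r] = 0.359121, running G = 1.057559
t=3: π = [0.1665, 0.1631, 0.1428, 0.1670, 0.1667, 0.1938], E[r] = 0.4490, γ^t·E[r] = 0.327302, running G = 1.384861
t=4: π = [0.1662, 0.1632, 0.1429, 0.1667, 0.1667, 0.1943], E[r] = 0.4509, γ^t·E[r] = 0.295834, running G = 1.680695
t=5: π = [0.1662, 0.1633, 0.1429, 0.1666, 0.1666, 0.1944], E[r] = 0.4511, γ^t·E[r] = 0.266392, running G = 1.947087
t=6: π = [0.1662, 0.1633, 0.1429, 0.1666, 0.1666, 0.1944], E[r] = 0.4512, γ^t·E[r] = 0.239783, running G = 2.186870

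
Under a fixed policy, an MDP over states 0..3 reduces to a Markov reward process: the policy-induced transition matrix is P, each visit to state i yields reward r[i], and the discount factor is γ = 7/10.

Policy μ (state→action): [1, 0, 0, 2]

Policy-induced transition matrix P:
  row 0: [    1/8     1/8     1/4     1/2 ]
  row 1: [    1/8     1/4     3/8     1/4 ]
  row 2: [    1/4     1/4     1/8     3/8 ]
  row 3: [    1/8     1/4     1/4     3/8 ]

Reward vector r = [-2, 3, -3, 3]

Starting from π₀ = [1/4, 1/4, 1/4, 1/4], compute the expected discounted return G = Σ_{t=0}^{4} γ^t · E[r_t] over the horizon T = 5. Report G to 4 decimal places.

t=0: π = [0.2500, 0.2500, 0.2500, 0.2500], E[r] = 0.2500, γ^t·E[r] = 0.250000, running G = 0.250000
t=1: π = [0.1563, 0.2188, 0.2500, 0.3750], E[r] = 0.7188, γ^t·E[r] = 0.503125, running G = 0.753125
t=2: π = [0.1563, 0.2305, 0.2461, 0.3672], E[r] = 0.7422, γ^t·E[r] = 0.363672, running G = 1.116797
t=3: π = [0.1558, 0.2305, 0.2480, 0.3657], E[r] = 0.7329, γ^t·E[r] = 0.251388, running G = 1.368185
t=4: π = [0.1560, 0.2305, 0.2478, 0.3657], E[r] = 0.7332, γ^t·E[r] = 0.176030, running G = 1.544215

G = 1.5442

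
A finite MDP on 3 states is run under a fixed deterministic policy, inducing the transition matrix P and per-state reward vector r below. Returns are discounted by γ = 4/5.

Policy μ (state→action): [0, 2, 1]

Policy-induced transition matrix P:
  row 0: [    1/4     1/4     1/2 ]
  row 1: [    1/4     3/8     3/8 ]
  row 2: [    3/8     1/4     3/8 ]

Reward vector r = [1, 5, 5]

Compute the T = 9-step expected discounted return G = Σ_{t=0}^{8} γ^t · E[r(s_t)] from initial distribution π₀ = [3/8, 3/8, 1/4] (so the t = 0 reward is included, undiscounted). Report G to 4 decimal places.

t=0: π = [0.3750, 0.3750, 0.2500], E[r] = 3.5000, γ^t·E[r] = 3.500000, running G = 3.500000
t=1: π = [0.2813, 0.2969, 0.4219], E[r] = 3.8750, γ^t·E[r] = 3.100000, running G = 6.600000
t=2: π = [0.3027, 0.2871, 0.4102], E[r] = 3.7891, γ^t·E[r] = 2.425000, running G = 9.025000
t=3: π = [0.3013, 0.2859, 0.4128], E[r] = 3.7949, γ^t·E[r] = 1.943000, running G = 10.968000
t=4: π = [0.3016, 0.2857, 0.4127], E[r] = 3.7936, γ^t·E[r] = 1.553850, running G = 12.521850
t=5: π = [0.3016, 0.2857, 0.4127], E[r] = 3.7937, γ^t·E[r] = 1.243110, running G = 13.764960
t=6: π = [0.3016, 0.2857, 0.4127], E[r] = 3.7936, γ^t·E[r] = 0.994483, running G = 14.759443
t=7: π = [0.3016, 0.2857, 0.4127], E[r] = 3.7937, γ^t·E[r] = 0.795586, running G = 15.555029
t=8: π = [0.3016, 0.2857, 0.4127], E[r] = 3.7937, γ^t·E[r] = 0.636469, running G = 16.191498

G = 16.1915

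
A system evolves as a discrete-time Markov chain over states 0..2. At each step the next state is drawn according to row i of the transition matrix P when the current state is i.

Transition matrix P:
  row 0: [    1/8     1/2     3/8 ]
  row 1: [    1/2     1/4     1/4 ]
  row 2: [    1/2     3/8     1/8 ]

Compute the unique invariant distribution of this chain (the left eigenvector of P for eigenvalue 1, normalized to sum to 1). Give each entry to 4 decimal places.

Balance equations π_j = Σ_i π_i·P[i][j]:
  π_0 = 1/8·π_0 + 1/2·π_1 + 1/2·π_2
  π_1 = 1/2·π_0 + 1/4·π_1 + 3/8·π_2
  normalize: π_0 + π_1 + π_2 = 1
Solving the linear system gives exactly π = [4/11, 37/99, 26/99].

π = [0.3636, 0.3737, 0.2626]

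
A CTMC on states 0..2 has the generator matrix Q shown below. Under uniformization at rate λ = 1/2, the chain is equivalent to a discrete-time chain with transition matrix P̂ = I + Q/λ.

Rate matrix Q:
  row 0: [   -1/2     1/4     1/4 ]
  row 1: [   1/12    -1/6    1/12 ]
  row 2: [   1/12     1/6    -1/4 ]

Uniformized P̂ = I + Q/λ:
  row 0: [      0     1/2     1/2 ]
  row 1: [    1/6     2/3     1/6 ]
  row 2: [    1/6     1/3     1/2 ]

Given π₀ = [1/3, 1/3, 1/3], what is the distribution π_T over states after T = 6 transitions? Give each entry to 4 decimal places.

π = [0.1429, 0.5355, 0.3216]

t=0: π = [0.3333, 0.3333, 0.3333]
t=1: π = [0.1111, 0.5000, 0.3889]
t=2: π = [0.1481, 0.5185, 0.3333]
t=3: π = [0.1420, 0.5309, 0.3272]
t=4: π = [0.1430, 0.5340, 0.3230]
t=5: π = [0.1428, 0.5352, 0.3220]
t=6: π = [0.1429, 0.5355, 0.3216]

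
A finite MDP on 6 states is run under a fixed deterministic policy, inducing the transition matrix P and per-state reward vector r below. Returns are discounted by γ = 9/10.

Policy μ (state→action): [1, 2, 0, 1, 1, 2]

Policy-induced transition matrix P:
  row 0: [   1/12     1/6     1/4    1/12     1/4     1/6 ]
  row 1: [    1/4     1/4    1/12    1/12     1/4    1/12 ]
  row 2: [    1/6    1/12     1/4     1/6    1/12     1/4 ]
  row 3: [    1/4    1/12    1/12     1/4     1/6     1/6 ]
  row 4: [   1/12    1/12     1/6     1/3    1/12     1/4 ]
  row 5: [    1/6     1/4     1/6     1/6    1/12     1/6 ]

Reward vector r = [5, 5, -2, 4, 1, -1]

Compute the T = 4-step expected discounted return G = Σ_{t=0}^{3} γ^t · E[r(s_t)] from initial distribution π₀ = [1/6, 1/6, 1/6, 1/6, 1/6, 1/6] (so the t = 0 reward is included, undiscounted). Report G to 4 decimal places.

G = 6.7831

t=0: π = [0.1667, 0.1667, 0.1667, 0.1667, 0.1667, 0.1667], E[r] = 2.0000, γ^t·E[r] = 2.000000, running G = 2.000000
t=1: π = [0.1667, 0.1528, 0.1667, 0.1806, 0.1528, 0.1806], E[r] = 1.9583, γ^t·E[r] = 1.762500, running G = 3.762500
t=2: π = [0.1678, 0.1528, 0.1667, 0.1806, 0.1516, 0.1806], E[r] = 1.9630, γ^t·E[r] = 1.590000, running G = 5.352500
t=3: π = [0.1678, 0.1529, 0.1668, 0.1803, 0.1518, 0.1805], E[r] = 1.9624, γ^t·E[r] = 1.430578, running G = 6.783078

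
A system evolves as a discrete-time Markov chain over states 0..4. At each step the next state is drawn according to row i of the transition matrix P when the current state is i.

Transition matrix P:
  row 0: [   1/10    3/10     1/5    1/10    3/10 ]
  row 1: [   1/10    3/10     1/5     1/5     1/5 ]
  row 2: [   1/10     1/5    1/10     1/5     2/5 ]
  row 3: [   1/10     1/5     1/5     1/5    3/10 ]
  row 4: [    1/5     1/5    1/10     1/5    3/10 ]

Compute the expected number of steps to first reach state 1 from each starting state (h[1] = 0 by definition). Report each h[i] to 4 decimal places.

h = [4.2223, 0.0000, 4.6872, 4.6915, 4.6450]

First-step conditioning: h[1] = 0; for i ≠ 1, h[i] = 1 + Σ_k P[i][k]·h[k].
  h[0] = 1 + 1/10·h[0] + 1/5·h[2] + 1/10·h[3] + 3/10·h[4]
  h[2] = 1 + 1/10·h[0] + 1/10·h[2] + 1/5·h[3] + 2/5·h[4]
  h[3] = 1 + 1/10·h[0] + 1/5·h[2] + 1/5·h[3] + 3/10·h[4]
  h[4] = 1 + 1/5·h[0] + 1/10·h[2] + 1/5·h[3] + 3/10·h[4]
Solving the 4×4 linear system over states ≠ 1 gives exactly h = [4995/1183, 0, 5545/1183, 5550/1183, 785/169] (h[1] = 0 is the target).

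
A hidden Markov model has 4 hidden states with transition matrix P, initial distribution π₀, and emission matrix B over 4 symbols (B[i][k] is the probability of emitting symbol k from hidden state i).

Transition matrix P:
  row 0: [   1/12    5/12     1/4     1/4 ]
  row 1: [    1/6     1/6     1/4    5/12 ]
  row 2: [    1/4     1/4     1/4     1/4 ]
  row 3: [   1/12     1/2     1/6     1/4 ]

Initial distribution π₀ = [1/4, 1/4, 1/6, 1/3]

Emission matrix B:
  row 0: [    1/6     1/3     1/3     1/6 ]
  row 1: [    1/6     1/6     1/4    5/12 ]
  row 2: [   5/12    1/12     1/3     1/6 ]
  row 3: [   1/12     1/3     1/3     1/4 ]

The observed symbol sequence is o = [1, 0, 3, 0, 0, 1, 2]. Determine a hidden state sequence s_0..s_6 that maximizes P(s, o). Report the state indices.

t=0: δ = [8.333e-02, 4.167e-02, 1.389e-02, 1.111e-01]  (obs o_0=1)
t=1: δ = [1.543e-03, 9.259e-03, 8.681e-03, 2.315e-03]  ψ = [3, 3, 0, 3]  (obs o_1=0)
t=2: δ = [3.617e-04, 9.042e-04, 3.858e-04, 9.645e-04]  ψ = [2, 2, 1, 1]  (obs o_2=3)
t=3: δ = [2.512e-05, 8.038e-05, 9.419e-05, 3.140e-05]  ψ = [1, 3, 1, 1]  (obs o_3=0)
t=4: δ = [3.925e-06, 3.925e-06, 9.811e-06, 2.791e-06]  ψ = [2, 2, 2, 1]  (obs o_4=0)
t=5: δ = [8.176e-07, 4.088e-07, 2.044e-07, 8.176e-07]  ψ = [2, 2, 2, 2]  (obs o_5=1)
t=6: δ = [2.271e-08, 1.022e-07, 6.814e-08, 6.814e-08]  ψ = [0, 3, 0, 0]  (obs o_6=2)
backtrack: best end state = 1; path = [0, 2, 1, 2, 2, 3, 1]

path = [0, 2, 1, 2, 2, 3, 1]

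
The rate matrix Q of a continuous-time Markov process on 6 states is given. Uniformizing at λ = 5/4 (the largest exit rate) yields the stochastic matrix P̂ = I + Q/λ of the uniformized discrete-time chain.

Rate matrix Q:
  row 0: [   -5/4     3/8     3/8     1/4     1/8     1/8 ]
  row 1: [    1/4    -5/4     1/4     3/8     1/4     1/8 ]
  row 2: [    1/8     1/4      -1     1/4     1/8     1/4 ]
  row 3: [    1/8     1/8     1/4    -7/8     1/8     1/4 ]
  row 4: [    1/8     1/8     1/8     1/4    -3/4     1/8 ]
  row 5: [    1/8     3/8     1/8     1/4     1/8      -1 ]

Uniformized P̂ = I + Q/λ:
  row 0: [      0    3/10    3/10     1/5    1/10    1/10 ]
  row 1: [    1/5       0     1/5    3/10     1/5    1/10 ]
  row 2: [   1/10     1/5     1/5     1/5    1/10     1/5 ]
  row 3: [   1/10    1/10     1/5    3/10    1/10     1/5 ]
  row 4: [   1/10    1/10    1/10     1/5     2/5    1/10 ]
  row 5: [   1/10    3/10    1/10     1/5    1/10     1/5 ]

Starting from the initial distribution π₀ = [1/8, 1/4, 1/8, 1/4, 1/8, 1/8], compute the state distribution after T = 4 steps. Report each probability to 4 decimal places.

π = [0.1049, 0.1550, 0.1783, 0.2394, 0.1648, 0.1576]

t=0: π = [0.1250, 0.2500, 0.1250, 0.2500, 0.1250, 0.1250]
t=1: π = [0.1125, 0.1375, 0.1875, 0.2500, 0.1625, 0.1500]
t=2: π = [0.1025, 0.1575, 0.1800, 0.2388, 0.1625, 0.1588]
t=3: π = [0.1055, 0.1545, 0.1781, 0.2396, 0.1645, 0.1578]
t=4: π = [0.1049, 0.1550, 0.1783, 0.2394, 0.1648, 0.1576]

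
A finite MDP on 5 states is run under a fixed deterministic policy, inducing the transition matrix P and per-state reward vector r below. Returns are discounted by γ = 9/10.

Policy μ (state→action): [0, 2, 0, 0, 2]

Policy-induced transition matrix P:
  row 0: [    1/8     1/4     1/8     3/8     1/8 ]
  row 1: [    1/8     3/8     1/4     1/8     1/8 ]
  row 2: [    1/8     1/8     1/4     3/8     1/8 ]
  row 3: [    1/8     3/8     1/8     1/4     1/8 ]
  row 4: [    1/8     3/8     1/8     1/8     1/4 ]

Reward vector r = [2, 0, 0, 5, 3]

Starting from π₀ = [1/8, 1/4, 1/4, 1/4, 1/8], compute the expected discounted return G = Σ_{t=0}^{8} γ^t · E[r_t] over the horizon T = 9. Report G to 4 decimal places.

t=0: π = [0.1250, 0.2500, 0.2500, 0.2500, 0.1250], E[r] = 1.8750, γ^t·E[r] = 1.875000, running G = 1.875000
t=1: π = [0.1250, 0.2969, 0.1875, 0.2500, 0.1406], E[r] = 1.9219, γ^t·E[r] = 1.729688, running G = 3.604688
t=2: π = [0.1250, 0.3125, 0.1855, 0.2344, 0.1426], E[r] = 1.8496, γ^t·E[r] = 1.498184, running G = 5.102871
t=3: π = [0.1250, 0.3130, 0.1873, 0.2319, 0.1428], E[r] = 1.8381, γ^t·E[r] = 1.340000, running G = 6.442871
t=4: π = [0.1250, 0.3126, 0.1875, 0.2321, 0.1429], E[r] = 1.8388, γ^t·E[r] = 1.206461, running G = 7.649332
t=5: π = [0.1250, 0.3125, 0.1875, 0.2321, 0.1429], E[r] = 1.8393, γ^t·E[r] = 1.086069, running G = 8.735401
t=6: π = [0.1250, 0.3125, 0.1875, 0.2321, 0.1429], E[r] = 1.8393, γ^t·E[r] = 0.977478, running G = 9.712880
t=7: π = [0.1250, 0.3125, 0.1875, 0.2321, 0.1429], E[r] = 1.8393, γ^t·E[r] = 0.879726, running G = 10.592605
t=8: π = [0.1250, 0.3125, 0.1875, 0.2321, 0.1429], E[r] = 1.8393, γ^t·E[r] = 0.791752, running G = 11.384357

G = 11.3844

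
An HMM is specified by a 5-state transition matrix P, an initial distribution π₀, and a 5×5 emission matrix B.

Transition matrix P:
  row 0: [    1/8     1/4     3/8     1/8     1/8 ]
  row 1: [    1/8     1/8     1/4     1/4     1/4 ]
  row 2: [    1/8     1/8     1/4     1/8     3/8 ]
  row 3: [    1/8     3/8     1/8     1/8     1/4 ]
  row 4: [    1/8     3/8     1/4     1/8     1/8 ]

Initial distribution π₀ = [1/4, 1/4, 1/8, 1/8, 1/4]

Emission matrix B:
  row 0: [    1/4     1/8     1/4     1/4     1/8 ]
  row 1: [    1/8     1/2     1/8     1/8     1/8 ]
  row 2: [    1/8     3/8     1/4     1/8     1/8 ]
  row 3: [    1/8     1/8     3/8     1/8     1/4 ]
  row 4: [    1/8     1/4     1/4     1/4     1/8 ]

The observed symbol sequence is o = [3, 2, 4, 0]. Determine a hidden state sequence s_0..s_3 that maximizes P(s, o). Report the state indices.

path = [0, 2, 4, 1]

t=0: δ = [6.250e-02, 3.125e-02, 1.562e-02, 1.562e-02, 6.250e-02]  (obs o_0=3)
t=1: δ = [1.953e-03, 2.930e-03, 5.859e-03, 2.930e-03, 1.953e-03]  ψ = [0, 4, 0, 0, 0]  (obs o_1=2)
t=2: δ = [9.155e-05, 1.373e-04, 1.831e-04, 1.831e-04, 2.747e-04]  ψ = [2, 3, 2, 1, 2]  (obs o_2=4)
t=3: δ = [8.583e-06, 1.287e-05, 8.583e-06, 4.292e-06, 8.583e-06]  ψ = [4, 4, 4, 1, 2]  (obs o_3=0)
backtrack: best end state = 1; path = [0, 2, 4, 1]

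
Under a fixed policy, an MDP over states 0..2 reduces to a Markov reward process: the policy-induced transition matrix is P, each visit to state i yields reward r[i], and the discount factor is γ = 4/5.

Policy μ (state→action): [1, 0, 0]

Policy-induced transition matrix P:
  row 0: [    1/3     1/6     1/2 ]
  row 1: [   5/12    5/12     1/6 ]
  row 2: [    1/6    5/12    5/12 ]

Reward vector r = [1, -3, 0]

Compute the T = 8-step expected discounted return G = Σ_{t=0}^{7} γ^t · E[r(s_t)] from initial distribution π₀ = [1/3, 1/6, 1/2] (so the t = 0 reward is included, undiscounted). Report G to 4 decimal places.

t=0: π = [0.3333, 0.1667, 0.5000], E[r] = -0.1667, γ^t·E[r] = -0.166667, running G = -0.166667
t=1: π = [0.2639, 0.3333, 0.4028], E[r] = -0.7361, γ^t·E[r] = -0.588889, running G = -0.755556
t=2: π = [0.2940, 0.3507, 0.3553], E[r] = -0.7581, γ^t·E[r] = -0.485185, running G = -1.240741
t=3: π = [0.3033, 0.3432, 0.3535], E[r] = -0.7262, γ^t·E[r] = -0.371802, running G = -1.612543
t=4: π = [0.3030, 0.3408, 0.3562], E[r] = -0.7195, γ^t·E[r] = -0.294700, running G = -1.907243
t=5: π = [0.3024, 0.3409, 0.3567], E[r] = -0.7204, γ^t·E[r] = -0.236048, running G = -2.143291
t=6: π = [0.3023, 0.3411, 0.3566], E[r] = -0.7209, γ^t·E[r] = -0.188986, running G = -2.332277
t=7: π = [0.3023, 0.3411, 0.3566], E[r] = -0.7210, γ^t·E[r] = -0.151197, running G = -2.483474

G = -2.4835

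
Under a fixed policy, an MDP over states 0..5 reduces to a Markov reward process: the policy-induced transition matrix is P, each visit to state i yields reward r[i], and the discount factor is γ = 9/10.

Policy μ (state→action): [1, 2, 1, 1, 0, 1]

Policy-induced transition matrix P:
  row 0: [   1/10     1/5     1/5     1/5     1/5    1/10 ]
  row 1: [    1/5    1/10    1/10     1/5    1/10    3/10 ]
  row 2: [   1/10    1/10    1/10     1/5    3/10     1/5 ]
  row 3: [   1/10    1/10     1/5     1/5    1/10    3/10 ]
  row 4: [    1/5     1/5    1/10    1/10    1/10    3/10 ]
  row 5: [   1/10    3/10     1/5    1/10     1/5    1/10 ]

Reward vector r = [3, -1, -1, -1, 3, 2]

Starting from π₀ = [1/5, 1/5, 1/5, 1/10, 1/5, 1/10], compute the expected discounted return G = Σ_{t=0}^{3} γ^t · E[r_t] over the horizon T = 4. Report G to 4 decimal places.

t=0: π = [0.2000, 0.2000, 0.2000, 0.1000, 0.2000, 0.1000], E[r] = 0.9000, γ^t·E[r] = 0.900000, running G = 0.900000
t=1: π = [0.1400, 0.1600, 0.1400, 0.1700, 0.1700, 0.2200], E[r] = 0.9000, γ^t·E[r] = 0.810000, running G = 1.710000
t=2: π = [0.1330, 0.1750, 0.1530, 0.1610, 0.1640, 0.2140], E[r] = 0.8300, γ^t·E[r] = 0.672300, running G = 2.382300
t=3: π = [0.1339, 0.1725, 0.1508, 0.1622, 0.1653, 0.2153], E[r] = 0.8427, γ^t·E[r] = 0.614328, running G = 2.996628

G = 2.9966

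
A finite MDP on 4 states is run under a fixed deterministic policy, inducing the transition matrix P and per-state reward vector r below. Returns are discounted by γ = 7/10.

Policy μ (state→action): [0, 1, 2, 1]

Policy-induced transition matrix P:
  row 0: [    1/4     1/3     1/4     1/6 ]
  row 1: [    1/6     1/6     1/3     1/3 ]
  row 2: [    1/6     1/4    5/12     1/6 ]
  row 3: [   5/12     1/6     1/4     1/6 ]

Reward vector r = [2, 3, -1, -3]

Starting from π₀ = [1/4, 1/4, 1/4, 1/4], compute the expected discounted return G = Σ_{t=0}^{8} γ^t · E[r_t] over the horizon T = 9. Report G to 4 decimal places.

t=0: π = [0.2500, 0.2500, 0.2500, 0.2500], E[r] = 0.2500, γ^t·E[r] = 0.250000, running G = 0.250000
t=1: π = [0.2500, 0.2292, 0.3125, 0.2083], E[r] = 0.2500, γ^t·E[r] = 0.175000, running G = 0.425000
t=2: π = [0.2396, 0.2344, 0.3212, 0.2049], E[r] = 0.2465, γ^t·E[r] = 0.120799, running G = 0.545799
t=3: π = [0.2378, 0.2334, 0.3231, 0.2057], E[r] = 0.2355, γ^t·E[r] = 0.080788, running G = 0.626586
t=4: π = [0.2379, 0.2332, 0.3233, 0.2056], E[r] = 0.2356, γ^t·E[r] = 0.056557, running G = 0.683143
t=5: π = [0.2379, 0.2333, 0.3233, 0.2055], E[r] = 0.2356, γ^t·E[r] = 0.039600, running G = 0.722743
t=6: π = [0.2379, 0.2333, 0.3233, 0.2055], E[r] = 0.2356, γ^t·E[r] = 0.027714, running G = 0.750458
t=7: π = [0.2379, 0.2333, 0.3233, 0.2055], E[r] = 0.2356, γ^t·E[r] = 0.019400, running G = 0.769857
t=8: π = [0.2379, 0.2333, 0.3233, 0.2055], E[r] = 0.2356, γ^t·E[r] = 0.013580, running G = 0.783437

G = 0.7834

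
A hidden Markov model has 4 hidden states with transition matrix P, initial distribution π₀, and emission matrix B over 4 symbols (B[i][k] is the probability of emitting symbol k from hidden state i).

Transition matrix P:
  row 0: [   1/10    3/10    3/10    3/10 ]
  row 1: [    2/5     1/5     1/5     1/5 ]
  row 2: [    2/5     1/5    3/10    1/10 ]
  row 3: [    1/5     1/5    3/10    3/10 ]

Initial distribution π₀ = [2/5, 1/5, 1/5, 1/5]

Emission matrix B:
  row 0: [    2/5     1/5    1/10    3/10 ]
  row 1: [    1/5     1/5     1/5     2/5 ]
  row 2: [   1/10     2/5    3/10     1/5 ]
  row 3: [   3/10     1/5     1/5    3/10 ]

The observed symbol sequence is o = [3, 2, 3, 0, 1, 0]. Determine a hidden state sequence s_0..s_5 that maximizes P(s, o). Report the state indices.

path = [0, 2, 1, 0, 2, 0]

t=0: δ = [1.200e-01, 8.000e-02, 4.000e-02, 6.000e-02]  (obs o_0=3)
t=1: δ = [3.200e-03, 7.200e-03, 1.080e-02, 7.200e-03]  ψ = [1, 0, 0, 0]  (obs o_1=2)
t=2: δ = [1.296e-03, 8.640e-04, 6.480e-04, 6.480e-04]  ψ = [2, 2, 2, 3]  (obs o_2=3)
t=3: δ = [1.382e-04, 7.776e-05, 3.888e-05, 1.166e-04]  ψ = [1, 0, 0, 0]  (obs o_3=0)
t=4: δ = [6.221e-06, 8.294e-06, 1.659e-05, 8.294e-06]  ψ = [1, 0, 0, 0]  (obs o_4=1)
t=5: δ = [2.654e-06, 6.636e-07, 4.977e-07, 7.465e-07]  ψ = [2, 2, 2, 3]  (obs o_5=0)
backtrack: best end state = 0; path = [0, 2, 1, 0, 2, 0]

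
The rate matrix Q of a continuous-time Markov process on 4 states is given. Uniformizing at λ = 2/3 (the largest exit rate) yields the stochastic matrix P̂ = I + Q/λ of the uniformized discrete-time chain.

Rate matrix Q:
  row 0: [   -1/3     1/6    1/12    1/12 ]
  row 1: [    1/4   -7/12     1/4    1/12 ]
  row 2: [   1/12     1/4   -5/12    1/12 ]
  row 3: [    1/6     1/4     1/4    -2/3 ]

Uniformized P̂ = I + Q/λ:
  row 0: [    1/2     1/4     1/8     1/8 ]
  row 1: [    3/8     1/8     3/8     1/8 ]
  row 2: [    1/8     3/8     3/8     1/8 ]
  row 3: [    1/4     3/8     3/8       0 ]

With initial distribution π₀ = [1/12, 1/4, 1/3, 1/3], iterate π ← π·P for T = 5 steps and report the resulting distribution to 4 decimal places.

π = [0.3283, 0.2673, 0.2933, 0.1111]

t=0: π = [0.0833, 0.2500, 0.3333, 0.3333]
t=1: π = [0.2604, 0.3021, 0.3542, 0.0833]
t=2: π = [0.3086, 0.2669, 0.3099, 0.1146]
t=3: π = [0.3218, 0.2697, 0.2979, 0.1107]
t=4: π = [0.3269, 0.2674, 0.2946, 0.1112]
t=5: π = [0.3283, 0.2673, 0.2933, 0.1111]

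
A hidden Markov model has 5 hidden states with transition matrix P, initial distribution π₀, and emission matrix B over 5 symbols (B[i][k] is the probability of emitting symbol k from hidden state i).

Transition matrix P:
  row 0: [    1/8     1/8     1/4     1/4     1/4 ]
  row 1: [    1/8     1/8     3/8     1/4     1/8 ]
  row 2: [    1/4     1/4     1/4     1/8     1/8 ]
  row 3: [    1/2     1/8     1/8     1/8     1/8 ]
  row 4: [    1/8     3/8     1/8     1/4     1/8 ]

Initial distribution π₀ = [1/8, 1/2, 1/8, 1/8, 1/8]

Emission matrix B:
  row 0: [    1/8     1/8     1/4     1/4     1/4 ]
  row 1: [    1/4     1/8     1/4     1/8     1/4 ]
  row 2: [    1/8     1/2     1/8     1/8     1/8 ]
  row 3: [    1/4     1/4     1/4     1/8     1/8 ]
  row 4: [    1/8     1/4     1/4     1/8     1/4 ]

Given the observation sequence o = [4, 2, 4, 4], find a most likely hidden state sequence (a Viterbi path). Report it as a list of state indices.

t=0: δ = [3.125e-02, 1.250e-01, 1.562e-02, 1.562e-02, 3.125e-02]  (obs o_0=4)
t=1: δ = [3.906e-03, 3.906e-03, 5.859e-03, 7.812e-03, 3.906e-03]  ψ = [1, 1, 1, 1, 1]  (obs o_1=2)
t=2: δ = [9.766e-04, 3.662e-04, 1.831e-04, 1.221e-04, 2.441e-04]  ψ = [3, 2, 1, 0, 0]  (obs o_2=4)
t=3: δ = [3.052e-05, 3.052e-05, 3.052e-05, 3.052e-05, 6.104e-05]  ψ = [0, 0, 0, 0, 0]  (obs o_3=4)
backtrack: best end state = 4; path = [1, 3, 0, 4]

path = [1, 3, 0, 4]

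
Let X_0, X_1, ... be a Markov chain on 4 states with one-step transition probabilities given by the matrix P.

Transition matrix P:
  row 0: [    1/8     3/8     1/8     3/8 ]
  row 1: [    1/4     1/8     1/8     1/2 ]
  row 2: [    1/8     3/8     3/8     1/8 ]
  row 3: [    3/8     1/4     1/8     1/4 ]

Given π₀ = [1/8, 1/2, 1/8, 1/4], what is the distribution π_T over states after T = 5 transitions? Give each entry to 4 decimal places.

π = [0.2398, 0.2675, 0.1666, 0.3260]

t=0: π = [0.1250, 0.5000, 0.1250, 0.2500]
t=1: π = [0.2500, 0.2188, 0.1563, 0.3750]
t=2: π = [0.2461, 0.2734, 0.1641, 0.3164]
t=3: π = [0.2383, 0.2671, 0.1660, 0.3286]
t=4: π = [0.2405, 0.2672, 0.1665, 0.3258]
t=5: π = [0.2398, 0.2675, 0.1666, 0.3260]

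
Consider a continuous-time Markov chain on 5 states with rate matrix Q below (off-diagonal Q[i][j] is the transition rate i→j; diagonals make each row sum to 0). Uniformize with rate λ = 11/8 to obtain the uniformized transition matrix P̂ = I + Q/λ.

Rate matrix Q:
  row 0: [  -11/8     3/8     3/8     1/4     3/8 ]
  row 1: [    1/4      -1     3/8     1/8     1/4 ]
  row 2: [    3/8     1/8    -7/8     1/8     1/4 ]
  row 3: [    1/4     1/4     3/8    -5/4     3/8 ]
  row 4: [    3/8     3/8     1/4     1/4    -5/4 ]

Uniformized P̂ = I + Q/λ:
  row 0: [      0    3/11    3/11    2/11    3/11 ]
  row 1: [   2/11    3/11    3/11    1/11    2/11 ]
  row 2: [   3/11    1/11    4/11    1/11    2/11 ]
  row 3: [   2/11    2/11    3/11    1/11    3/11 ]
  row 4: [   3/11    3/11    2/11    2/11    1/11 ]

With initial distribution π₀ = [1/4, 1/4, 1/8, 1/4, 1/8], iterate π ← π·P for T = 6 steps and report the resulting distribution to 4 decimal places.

π = [0.1903, 0.2103, 0.2807, 0.1257, 0.1930]

t=0: π = [0.2500, 0.2500, 0.1250, 0.2500, 0.1250]
t=1: π = [0.1591, 0.2273, 0.2727, 0.1250, 0.2159]
t=2: π = [0.1973, 0.2118, 0.2779, 0.1250, 0.1880]
t=3: π = [0.1883, 0.2108, 0.2809, 0.1259, 0.1940]
t=4: π = [0.1908, 0.2102, 0.2806, 0.1257, 0.1927]
t=5: π = [0.1902, 0.2103, 0.2807, 0.1258, 0.1931]
t=6: π = [0.1903, 0.2103, 0.2807, 0.1257, 0.1930]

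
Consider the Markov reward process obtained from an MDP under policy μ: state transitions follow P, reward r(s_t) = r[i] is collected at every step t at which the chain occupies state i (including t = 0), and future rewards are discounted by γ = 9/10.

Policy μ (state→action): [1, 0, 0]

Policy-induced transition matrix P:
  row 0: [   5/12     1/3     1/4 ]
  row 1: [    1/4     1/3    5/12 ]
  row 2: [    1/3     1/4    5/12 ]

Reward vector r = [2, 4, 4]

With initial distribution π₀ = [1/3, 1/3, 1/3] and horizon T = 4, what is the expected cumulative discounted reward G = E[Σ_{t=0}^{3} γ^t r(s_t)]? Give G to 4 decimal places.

G = 11.4556

t=0: π = [0.3333, 0.3333, 0.3333], E[r] = 3.3333, γ^t·E[r] = 3.333333, running G = 3.333333
t=1: π = [0.3333, 0.3056, 0.3611], E[r] = 3.3333, γ^t·E[r] = 3.000000, running G = 6.333333
t=2: π = [0.3356, 0.3032, 0.3611], E[r] = 3.3287, γ^t·E[r] = 2.696250, running G = 9.029583
t=3: π = [0.3360, 0.3032, 0.3607], E[r] = 3.3279, γ^t·E[r] = 2.426063, running G = 11.455646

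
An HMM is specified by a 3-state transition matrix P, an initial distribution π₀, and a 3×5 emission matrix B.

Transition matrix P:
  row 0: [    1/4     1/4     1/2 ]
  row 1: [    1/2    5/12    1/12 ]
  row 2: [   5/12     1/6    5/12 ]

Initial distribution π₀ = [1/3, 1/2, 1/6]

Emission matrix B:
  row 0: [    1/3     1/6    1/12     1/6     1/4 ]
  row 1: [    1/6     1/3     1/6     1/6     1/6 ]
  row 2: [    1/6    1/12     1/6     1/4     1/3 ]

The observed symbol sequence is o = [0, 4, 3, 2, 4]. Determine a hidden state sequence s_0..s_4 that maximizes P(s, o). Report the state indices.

path = [0, 2, 2, 2, 2]

t=0: δ = [1.111e-01, 8.333e-02, 2.778e-02]  (obs o_0=0)
t=1: δ = [1.042e-02, 5.787e-03, 1.852e-02]  ψ = [1, 1, 0]  (obs o_1=4)
t=2: δ = [1.286e-03, 5.144e-04, 1.929e-03]  ψ = [2, 2, 2]  (obs o_2=3)
t=3: δ = [6.698e-05, 5.358e-05, 1.340e-04]  ψ = [2, 0, 2]  (obs o_3=2)
t=4: δ = [1.395e-05, 3.721e-06, 1.861e-05]  ψ = [2, 1, 2]  (obs o_4=4)
backtrack: best end state = 2; path = [0, 2, 2, 2, 2]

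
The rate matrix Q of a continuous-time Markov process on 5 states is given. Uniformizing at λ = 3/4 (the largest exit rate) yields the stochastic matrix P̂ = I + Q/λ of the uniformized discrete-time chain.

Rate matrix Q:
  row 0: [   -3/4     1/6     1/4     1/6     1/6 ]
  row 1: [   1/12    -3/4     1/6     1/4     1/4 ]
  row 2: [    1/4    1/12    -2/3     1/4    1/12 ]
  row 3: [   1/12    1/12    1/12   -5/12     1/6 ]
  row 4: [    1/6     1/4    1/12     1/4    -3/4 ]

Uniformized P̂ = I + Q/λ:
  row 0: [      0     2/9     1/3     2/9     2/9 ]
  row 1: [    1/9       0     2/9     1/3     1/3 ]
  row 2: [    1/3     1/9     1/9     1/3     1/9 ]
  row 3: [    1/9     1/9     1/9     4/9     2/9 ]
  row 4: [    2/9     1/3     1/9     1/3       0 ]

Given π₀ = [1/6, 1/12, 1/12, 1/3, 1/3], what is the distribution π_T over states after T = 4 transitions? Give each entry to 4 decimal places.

t=0: π = [0.1667, 0.0833, 0.0833, 0.3333, 0.3333]
t=1: π = [0.1481, 0.1944, 0.1574, 0.3519, 0.1481]
t=2: π = [0.1461, 0.1389, 0.1656, 0.3560, 0.1934]
t=3: π = [0.1532, 0.1549, 0.1590, 0.3567, 0.1763]
t=4: π = [0.1490, 0.1501, 0.1624, 0.3559, 0.1826]

π = [0.1490, 0.1501, 0.1624, 0.3559, 0.1826]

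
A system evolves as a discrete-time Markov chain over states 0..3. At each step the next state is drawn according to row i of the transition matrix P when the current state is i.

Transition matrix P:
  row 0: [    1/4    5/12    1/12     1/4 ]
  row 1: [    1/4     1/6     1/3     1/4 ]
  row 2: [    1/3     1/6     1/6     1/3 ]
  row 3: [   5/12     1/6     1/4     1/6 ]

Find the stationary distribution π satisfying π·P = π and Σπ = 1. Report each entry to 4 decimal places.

π = [0.3079, 0.2436, 0.2021, 0.2463]

Balance equations π_j = Σ_i π_i·P[i][j]:
  π_0 = 1/4·π_0 + 1/4·π_1 + 1/3·π_2 + 5/12·π_3
  π_1 = 5/12·π_0 + 1/6·π_1 + 1/6·π_2 + 1/6·π_3
  π_2 = 1/12·π_0 + 1/3·π_1 + 1/6·π_2 + 1/4·π_3
  normalize: π_0 + π_1 + π_2 + π_3 = 1
Solving the linear system gives exactly π = [230/747, 182/747, 151/747, 184/747].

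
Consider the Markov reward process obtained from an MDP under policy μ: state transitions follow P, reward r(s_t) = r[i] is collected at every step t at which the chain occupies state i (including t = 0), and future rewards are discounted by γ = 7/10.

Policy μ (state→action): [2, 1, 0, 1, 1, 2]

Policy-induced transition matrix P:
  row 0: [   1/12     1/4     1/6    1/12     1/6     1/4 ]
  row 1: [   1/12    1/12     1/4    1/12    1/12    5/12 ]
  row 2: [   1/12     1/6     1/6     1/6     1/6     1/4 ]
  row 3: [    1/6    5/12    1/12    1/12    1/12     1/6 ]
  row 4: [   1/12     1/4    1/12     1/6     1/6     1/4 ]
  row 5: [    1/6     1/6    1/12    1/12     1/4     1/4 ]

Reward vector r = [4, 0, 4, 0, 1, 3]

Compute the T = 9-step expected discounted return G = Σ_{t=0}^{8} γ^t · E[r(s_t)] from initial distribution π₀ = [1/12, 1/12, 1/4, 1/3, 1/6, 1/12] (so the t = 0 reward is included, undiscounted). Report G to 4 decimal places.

t=0: π = [0.0833, 0.0833, 0.2500, 0.3333, 0.1667, 0.0833], E[r] = 1.7500, γ^t·E[r] = 1.750000, running G = 1.750000
t=1: π = [0.1181, 0.2639, 0.1250, 0.1181, 0.1389, 0.2361], E[r] = 1.8194, γ^t·E[r] = 1.273611, running G = 3.023611
t=2: π = [0.1128, 0.1956, 0.1476, 0.1053, 0.1545, 0.2841], E[r] = 2.0486, γ^t·E[r] = 1.003819, running G = 4.027431
t=3: π = [0.1158, 0.1990, 0.1376, 0.1085, 0.1653, 0.2738], E[r] = 2.0004, γ^t·E[r] = 0.686149, running G = 4.713579
t=4: π = [0.1152, 0.2006, 0.1376, 0.1086, 0.1639, 0.2741], E[r] = 1.9975, γ^t·E[r] = 0.479590, running G = 5.193170
t=5: π = [0.1152, 0.2003, 0.1378, 0.1085, 0.1637, 0.2744], E[r] = 1.9992, γ^t·E[r] = 0.336001, running G = 5.529171
t=6: π = [0.1152, 0.2003, 0.1378, 0.1085, 0.1638, 0.2744], E[r] = 1.9991, γ^t·E[r] = 0.235187, running G = 5.764358
t=7: π = [0.1152, 0.2003, 0.1378, 0.1085, 0.1638, 0.2743], E[r] = 1.9990, γ^t·E[r] = 0.164628, running G = 5.928986
t=8: π = [0.1152, 0.2003, 0.1378, 0.1085, 0.1638, 0.2744], E[r] = 1.9990, γ^t·E[r] = 0.115240, running G = 6.044226

G = 6.0442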